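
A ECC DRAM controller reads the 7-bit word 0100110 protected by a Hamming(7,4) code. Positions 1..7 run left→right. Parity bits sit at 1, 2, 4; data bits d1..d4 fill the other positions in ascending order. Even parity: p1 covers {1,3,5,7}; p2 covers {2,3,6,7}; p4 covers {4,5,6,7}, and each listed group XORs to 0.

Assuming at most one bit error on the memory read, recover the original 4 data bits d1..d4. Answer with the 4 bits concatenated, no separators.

s1 (pos 1,3,5,7): 0⊕0⊕1⊕0 = 1
s2 (pos 2,3,6,7): 1⊕0⊕1⊕0 = 0
s4 (pos 4,5,6,7): 0⊕1⊕1⊕0 = 0
Syndrome s4…s1 = 001 → error at position 1.
Flip position 1: 0100110 → 1100110
Read data bits from positions 3,5,6,7: 0110

0110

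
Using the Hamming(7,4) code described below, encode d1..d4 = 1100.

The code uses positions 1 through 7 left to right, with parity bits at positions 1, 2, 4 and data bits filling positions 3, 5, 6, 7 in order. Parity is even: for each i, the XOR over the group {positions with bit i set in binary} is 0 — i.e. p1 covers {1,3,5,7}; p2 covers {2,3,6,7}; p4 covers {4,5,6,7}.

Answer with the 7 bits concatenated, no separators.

Place data at non-parity positions: p1 p2 1 p4 1 0 0
p1 (pos 1,3,5,7): XOR of data positions = 1⊕1⊕0 = 0
p2 (pos 2,3,6,7): XOR of data positions = 1⊕0⊕0 = 1
p4 (pos 4,5,6,7): XOR of data positions = 1⊕0⊕0 = 1
Codeword: 0111100

0111100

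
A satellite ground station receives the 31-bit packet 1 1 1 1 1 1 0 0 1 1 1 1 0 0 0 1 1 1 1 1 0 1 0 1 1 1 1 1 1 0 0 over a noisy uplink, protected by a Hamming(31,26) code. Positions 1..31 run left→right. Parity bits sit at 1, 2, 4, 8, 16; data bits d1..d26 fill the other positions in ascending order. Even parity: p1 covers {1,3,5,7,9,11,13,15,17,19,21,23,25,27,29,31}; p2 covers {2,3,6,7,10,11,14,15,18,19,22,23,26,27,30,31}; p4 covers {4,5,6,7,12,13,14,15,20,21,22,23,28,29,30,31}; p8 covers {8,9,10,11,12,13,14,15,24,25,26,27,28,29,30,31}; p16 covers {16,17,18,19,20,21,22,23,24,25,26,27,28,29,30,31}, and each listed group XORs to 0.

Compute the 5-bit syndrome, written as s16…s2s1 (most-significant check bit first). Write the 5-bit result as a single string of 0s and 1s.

00000

s1 (pos 1,3,5,7,9,11,13,15,17,19,21,23,25,27,29,31): 1⊕1⊕1⊕0⊕1⊕1⊕0⊕0⊕1⊕1⊕0⊕0⊕1⊕1⊕1⊕0 = 0
s2 (pos 2,3,6,7,10,11,14,15,18,19,22,23,26,27,30,31): 1⊕1⊕1⊕0⊕1⊕1⊕0⊕0⊕1⊕1⊕1⊕0⊕1⊕1⊕0⊕0 = 0
s4 (pos 4,5,6,7,12,13,14,15,20,21,22,23,28,29,30,31): 1⊕1⊕1⊕0⊕1⊕0⊕0⊕0⊕1⊕0⊕1⊕0⊕1⊕1⊕0⊕0 = 0
s8 (pos 8,9,10,11,12,13,14,15,24,25,26,27,28,29,30,31): 0⊕1⊕1⊕1⊕1⊕0⊕0⊕0⊕1⊕1⊕1⊕1⊕1⊕1⊕0⊕0 = 0
s16 (pos 16,17,18,19,20,21,22,23,24,25,26,27,28,29,30,31): 1⊕1⊕1⊕1⊕1⊕0⊕1⊕0⊕1⊕1⊕1⊕1⊕1⊕1⊕0⊕0 = 0
Syndrome s16…s1 = 00000 → no error.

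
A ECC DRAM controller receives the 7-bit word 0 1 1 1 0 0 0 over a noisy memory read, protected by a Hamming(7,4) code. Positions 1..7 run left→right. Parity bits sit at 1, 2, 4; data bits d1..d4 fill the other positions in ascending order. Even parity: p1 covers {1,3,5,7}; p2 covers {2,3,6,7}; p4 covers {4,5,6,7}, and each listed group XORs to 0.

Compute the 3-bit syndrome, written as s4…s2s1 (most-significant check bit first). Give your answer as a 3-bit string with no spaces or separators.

101

s1 (pos 1,3,5,7): 0⊕1⊕0⊕0 = 1
s2 (pos 2,3,6,7): 1⊕1⊕0⊕0 = 0
s4 (pos 4,5,6,7): 1⊕0⊕0⊕0 = 1
Syndrome s4…s1 = 101 → error at position 5.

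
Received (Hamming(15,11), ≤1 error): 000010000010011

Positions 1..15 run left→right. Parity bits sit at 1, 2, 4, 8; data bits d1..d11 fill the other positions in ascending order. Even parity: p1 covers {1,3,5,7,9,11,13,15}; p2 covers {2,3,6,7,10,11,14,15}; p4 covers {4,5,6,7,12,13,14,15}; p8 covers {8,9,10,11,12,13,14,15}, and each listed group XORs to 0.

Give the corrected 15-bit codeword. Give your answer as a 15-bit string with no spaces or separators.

s1 (pos 1,3,5,7,9,11,13,15): 0⊕0⊕1⊕0⊕0⊕1⊕0⊕1 = 1
s2 (pos 2,3,6,7,10,11,14,15): 0⊕0⊕0⊕0⊕0⊕1⊕1⊕1 = 1
s4 (pos 4,5,6,7,12,13,14,15): 0⊕1⊕0⊕0⊕0⊕0⊕1⊕1 = 1
s8 (pos 8,9,10,11,12,13,14,15): 0⊕0⊕0⊕1⊕0⊕0⊕1⊕1 = 1
Syndrome s8…s1 = 1111 → error at position 15.
Flip position 15: 000010000010011 → 000010000010010

000010000010010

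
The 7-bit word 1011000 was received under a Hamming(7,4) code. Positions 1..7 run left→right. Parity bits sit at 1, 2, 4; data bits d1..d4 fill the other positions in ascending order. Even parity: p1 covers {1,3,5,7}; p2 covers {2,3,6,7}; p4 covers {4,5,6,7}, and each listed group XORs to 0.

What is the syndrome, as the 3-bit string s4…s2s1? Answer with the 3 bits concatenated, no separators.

110

s1 (pos 1,3,5,7): 1⊕1⊕0⊕0 = 0
s2 (pos 2,3,6,7): 0⊕1⊕0⊕0 = 1
s4 (pos 4,5,6,7): 1⊕0⊕0⊕0 = 1
Syndrome s4…s1 = 110 → error at position 6.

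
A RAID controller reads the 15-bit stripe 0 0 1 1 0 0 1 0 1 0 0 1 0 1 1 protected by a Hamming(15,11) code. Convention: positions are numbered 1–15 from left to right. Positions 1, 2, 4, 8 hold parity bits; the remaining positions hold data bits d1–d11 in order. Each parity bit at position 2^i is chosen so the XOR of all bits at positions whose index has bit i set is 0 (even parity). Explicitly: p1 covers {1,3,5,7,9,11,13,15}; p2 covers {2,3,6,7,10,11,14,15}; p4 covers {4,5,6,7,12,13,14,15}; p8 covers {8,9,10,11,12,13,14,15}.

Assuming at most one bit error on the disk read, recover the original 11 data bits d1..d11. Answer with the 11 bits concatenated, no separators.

s1 (pos 1,3,5,7,9,11,13,15): 0⊕1⊕0⊕1⊕1⊕0⊕0⊕1 = 0
s2 (pos 2,3,6,7,10,11,14,15): 0⊕1⊕0⊕1⊕0⊕0⊕1⊕1 = 0
s4 (pos 4,5,6,7,12,13,14,15): 1⊕0⊕0⊕1⊕1⊕0⊕1⊕1 = 1
s8 (pos 8,9,10,11,12,13,14,15): 0⊕1⊕0⊕0⊕1⊕0⊕1⊕1 = 0
Syndrome s8…s1 = 0100 → error at position 4.
Flip position 4: 001100101001011 → 001000101001011
Read data bits from positions 3,5,6,7,9,10,11,12,13,14,15: 10011001011

10011001011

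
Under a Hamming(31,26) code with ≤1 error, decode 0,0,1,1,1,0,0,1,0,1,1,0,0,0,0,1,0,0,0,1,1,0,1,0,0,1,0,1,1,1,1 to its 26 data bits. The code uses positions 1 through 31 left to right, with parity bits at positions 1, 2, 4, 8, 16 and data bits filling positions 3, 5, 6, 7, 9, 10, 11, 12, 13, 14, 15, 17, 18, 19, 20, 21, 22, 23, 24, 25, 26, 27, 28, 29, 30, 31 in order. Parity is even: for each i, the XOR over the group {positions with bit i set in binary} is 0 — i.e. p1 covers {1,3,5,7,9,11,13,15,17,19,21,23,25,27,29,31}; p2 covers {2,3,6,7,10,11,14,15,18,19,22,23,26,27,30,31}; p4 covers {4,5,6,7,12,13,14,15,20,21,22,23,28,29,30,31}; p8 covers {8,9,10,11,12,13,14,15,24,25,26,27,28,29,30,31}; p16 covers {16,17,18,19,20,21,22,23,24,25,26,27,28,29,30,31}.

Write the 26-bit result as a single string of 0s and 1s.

s1 (pos 1,3,5,7,9,11,13,15,17,19,21,23,25,27,29,31): 0⊕1⊕1⊕0⊕0⊕1⊕0⊕0⊕0⊕0⊕1⊕1⊕0⊕0⊕1⊕1 = 1
s2 (pos 2,3,6,7,10,11,14,15,18,19,22,23,26,27,30,31): 0⊕1⊕0⊕0⊕1⊕1⊕0⊕0⊕0⊕0⊕0⊕1⊕1⊕0⊕1⊕1 = 1
s4 (pos 4,5,6,7,12,13,14,15,20,21,22,23,28,29,30,31): 1⊕1⊕0⊕0⊕0⊕0⊕0⊕0⊕1⊕1⊕0⊕1⊕1⊕1⊕1⊕1 = 1
s8 (pos 8,9,10,11,12,13,14,15,24,25,26,27,28,29,30,31): 1⊕0⊕1⊕1⊕0⊕0⊕0⊕0⊕0⊕0⊕1⊕0⊕1⊕1⊕1⊕1 = 0
s16 (pos 16,17,18,19,20,21,22,23,24,25,26,27,28,29,30,31): 1⊕0⊕0⊕0⊕1⊕1⊕0⊕1⊕0⊕0⊕1⊕0⊕1⊕1⊕1⊕1 = 1
Syndrome s16…s1 = 10111 → error at position 23.
Flip position 23: 0011100101100001000110100101111 → 0011100101100001000110000101111
Read data bits from positions 3,5,6,7,9,10,11,12,13,14,15,17,18,19,20,21,22,23,24,25,26,27,28,29,30,31: 11000110000000110000101111

11000110000000110000101111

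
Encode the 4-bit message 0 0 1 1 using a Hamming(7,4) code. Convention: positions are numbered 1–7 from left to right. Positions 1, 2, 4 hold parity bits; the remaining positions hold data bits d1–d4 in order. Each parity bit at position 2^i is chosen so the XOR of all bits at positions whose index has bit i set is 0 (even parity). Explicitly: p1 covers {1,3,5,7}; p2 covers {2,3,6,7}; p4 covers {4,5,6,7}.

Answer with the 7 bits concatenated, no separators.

1000011

Place data at non-parity positions: p1 p2 0 p4 0 1 1
p1 (pos 1,3,5,7): XOR of data positions = 0⊕0⊕1 = 1
p2 (pos 2,3,6,7): XOR of data positions = 0⊕1⊕1 = 0
p4 (pos 4,5,6,7): XOR of data positions = 0⊕1⊕1 = 0
Codeword: 1000011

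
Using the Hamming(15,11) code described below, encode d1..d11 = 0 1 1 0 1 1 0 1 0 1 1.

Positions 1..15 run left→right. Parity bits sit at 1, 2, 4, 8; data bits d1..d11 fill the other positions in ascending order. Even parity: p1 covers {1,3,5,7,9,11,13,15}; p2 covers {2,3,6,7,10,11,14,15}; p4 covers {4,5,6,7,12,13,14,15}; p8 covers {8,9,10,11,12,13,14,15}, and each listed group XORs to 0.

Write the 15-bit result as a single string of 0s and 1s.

100111011101011

Place data at non-parity positions: p1 p2 0 p4 1 1 0 p8 1 1 0 1 0 1 1
p1 (pos 1,3,5,7,9,11,13,15): XOR of data positions = 0⊕1⊕0⊕1⊕0⊕0⊕1 = 1
p2 (pos 2,3,6,7,10,11,14,15): XOR of data positions = 0⊕1⊕0⊕1⊕0⊕1⊕1 = 0
p4 (pos 4,5,6,7,12,13,14,15): XOR of data positions = 1⊕1⊕0⊕1⊕0⊕1⊕1 = 1
p8 (pos 8,9,10,11,12,13,14,15): XOR of data positions = 1⊕1⊕0⊕1⊕0⊕1⊕1 = 1
Codeword: 100111011101011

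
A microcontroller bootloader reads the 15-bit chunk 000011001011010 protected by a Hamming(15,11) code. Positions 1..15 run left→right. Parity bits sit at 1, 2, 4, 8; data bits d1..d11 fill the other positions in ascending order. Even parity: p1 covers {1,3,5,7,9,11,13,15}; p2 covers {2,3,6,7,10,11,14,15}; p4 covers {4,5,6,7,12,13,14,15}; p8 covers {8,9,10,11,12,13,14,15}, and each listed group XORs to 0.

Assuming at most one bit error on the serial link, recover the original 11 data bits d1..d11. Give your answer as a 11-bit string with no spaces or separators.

s1 (pos 1,3,5,7,9,11,13,15): 0⊕0⊕1⊕0⊕1⊕1⊕0⊕0 = 1
s2 (pos 2,3,6,7,10,11,14,15): 0⊕0⊕1⊕0⊕0⊕1⊕1⊕0 = 1
s4 (pos 4,5,6,7,12,13,14,15): 0⊕1⊕1⊕0⊕1⊕0⊕1⊕0 = 0
s8 (pos 8,9,10,11,12,13,14,15): 0⊕1⊕0⊕1⊕1⊕0⊕1⊕0 = 0
Syndrome s8…s1 = 0011 → error at position 3.
Flip position 3: 000011001011010 → 001011001011010
Read data bits from positions 3,5,6,7,9,10,11,12,13,14,15: 11101011010

11101011010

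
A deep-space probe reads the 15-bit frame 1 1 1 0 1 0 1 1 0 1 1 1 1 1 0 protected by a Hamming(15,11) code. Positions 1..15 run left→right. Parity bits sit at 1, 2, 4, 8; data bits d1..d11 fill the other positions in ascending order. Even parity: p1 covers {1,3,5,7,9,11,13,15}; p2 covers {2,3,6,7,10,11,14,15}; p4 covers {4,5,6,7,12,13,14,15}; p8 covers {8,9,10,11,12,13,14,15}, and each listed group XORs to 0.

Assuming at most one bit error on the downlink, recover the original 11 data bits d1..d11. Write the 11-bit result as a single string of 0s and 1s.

s1 (pos 1,3,5,7,9,11,13,15): 1⊕1⊕1⊕1⊕0⊕1⊕1⊕0 = 0
s2 (pos 2,3,6,7,10,11,14,15): 1⊕1⊕0⊕1⊕1⊕1⊕1⊕0 = 0
s4 (pos 4,5,6,7,12,13,14,15): 0⊕1⊕0⊕1⊕1⊕1⊕1⊕0 = 1
s8 (pos 8,9,10,11,12,13,14,15): 1⊕0⊕1⊕1⊕1⊕1⊕1⊕0 = 0
Syndrome s8…s1 = 0100 → error at position 4.
Flip position 4: 111010110111110 → 111110110111110
Read data bits from positions 3,5,6,7,9,10,11,12,13,14,15: 11010111110

11010111110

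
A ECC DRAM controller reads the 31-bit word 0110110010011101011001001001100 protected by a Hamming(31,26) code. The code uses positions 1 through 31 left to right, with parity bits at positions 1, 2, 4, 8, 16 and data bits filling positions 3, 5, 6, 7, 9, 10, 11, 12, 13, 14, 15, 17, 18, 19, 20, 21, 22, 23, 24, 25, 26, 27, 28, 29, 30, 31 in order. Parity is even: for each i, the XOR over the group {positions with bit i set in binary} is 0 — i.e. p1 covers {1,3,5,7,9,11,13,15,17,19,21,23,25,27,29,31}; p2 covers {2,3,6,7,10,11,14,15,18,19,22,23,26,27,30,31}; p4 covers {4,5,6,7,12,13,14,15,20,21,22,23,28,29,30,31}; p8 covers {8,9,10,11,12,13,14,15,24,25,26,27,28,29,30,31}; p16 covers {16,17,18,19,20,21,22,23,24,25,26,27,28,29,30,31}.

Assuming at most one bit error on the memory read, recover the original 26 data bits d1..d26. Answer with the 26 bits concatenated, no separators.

s1 (pos 1,3,5,7,9,11,13,15,17,19,21,23,25,27,29,31): 0⊕1⊕1⊕0⊕1⊕0⊕1⊕0⊕0⊕1⊕0⊕0⊕1⊕0⊕1⊕0 = 1
s2 (pos 2,3,6,7,10,11,14,15,18,19,22,23,26,27,30,31): 1⊕1⊕1⊕0⊕0⊕0⊕1⊕0⊕1⊕1⊕1⊕0⊕0⊕0⊕0⊕0 = 1
s4 (pos 4,5,6,7,12,13,14,15,20,21,22,23,28,29,30,31): 0⊕1⊕1⊕0⊕1⊕1⊕1⊕0⊕0⊕0⊕1⊕0⊕1⊕1⊕0⊕0 = 0
s8 (pos 8,9,10,11,12,13,14,15,24,25,26,27,28,29,30,31): 0⊕1⊕0⊕0⊕1⊕1⊕1⊕0⊕0⊕1⊕0⊕0⊕1⊕1⊕0⊕0 = 1
s16 (pos 16,17,18,19,20,21,22,23,24,25,26,27,28,29,30,31): 1⊕0⊕1⊕1⊕0⊕0⊕1⊕0⊕0⊕1⊕0⊕0⊕1⊕1⊕0⊕0 = 1
Syndrome s16…s1 = 11011 → error at position 27.
Flip position 27: 0110110010011101011001001001100 → 0110110010011101011001001011100
Read data bits from positions 3,5,6,7,9,10,11,12,13,14,15,17,18,19,20,21,22,23,24,25,26,27,28,29,30,31: 11101001110011001001011100

11101001110011001001011100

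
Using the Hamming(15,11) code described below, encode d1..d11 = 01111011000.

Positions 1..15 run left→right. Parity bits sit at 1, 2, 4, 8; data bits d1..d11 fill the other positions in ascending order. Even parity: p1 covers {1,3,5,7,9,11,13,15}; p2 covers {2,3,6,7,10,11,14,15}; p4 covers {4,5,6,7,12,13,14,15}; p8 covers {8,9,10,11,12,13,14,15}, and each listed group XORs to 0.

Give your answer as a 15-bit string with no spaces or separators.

010011111011000

Place data at non-parity positions: p1 p2 0 p4 1 1 1 p8 1 0 1 1 0 0 0
p1 (pos 1,3,5,7,9,11,13,15): XOR of data positions = 0⊕1⊕1⊕1⊕1⊕0⊕0 = 0
p2 (pos 2,3,6,7,10,11,14,15): XOR of data positions = 0⊕1⊕1⊕0⊕1⊕0⊕0 = 1
p4 (pos 4,5,6,7,12,13,14,15): XOR of data positions = 1⊕1⊕1⊕1⊕0⊕0⊕0 = 0
p8 (pos 8,9,10,11,12,13,14,15): XOR of data positions = 1⊕0⊕1⊕1⊕0⊕0⊕0 = 1
Codeword: 010011111011000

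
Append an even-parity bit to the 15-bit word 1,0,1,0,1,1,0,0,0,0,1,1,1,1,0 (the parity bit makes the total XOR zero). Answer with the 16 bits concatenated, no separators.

XOR of the 15 data bits: 1⊕0⊕1⊕0⊕1⊕1⊕0⊕0⊕0⊕0⊕1⊕1⊕1⊕1⊕0 = 0
Parity bit = 0 (so all 16 bits XOR to 0).

1010110000111100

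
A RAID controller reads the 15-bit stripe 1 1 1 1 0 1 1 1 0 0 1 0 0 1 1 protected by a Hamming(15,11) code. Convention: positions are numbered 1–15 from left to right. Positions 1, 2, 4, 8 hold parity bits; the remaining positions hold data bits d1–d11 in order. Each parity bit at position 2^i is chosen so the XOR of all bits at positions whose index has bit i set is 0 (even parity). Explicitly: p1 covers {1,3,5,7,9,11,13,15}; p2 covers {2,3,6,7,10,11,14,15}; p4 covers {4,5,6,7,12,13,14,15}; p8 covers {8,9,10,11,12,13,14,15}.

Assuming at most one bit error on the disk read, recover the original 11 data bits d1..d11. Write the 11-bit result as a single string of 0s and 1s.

10100010011

s1 (pos 1,3,5,7,9,11,13,15): 1⊕1⊕0⊕1⊕0⊕1⊕0⊕1 = 1
s2 (pos 2,3,6,7,10,11,14,15): 1⊕1⊕1⊕1⊕0⊕1⊕1⊕1 = 1
s4 (pos 4,5,6,7,12,13,14,15): 1⊕0⊕1⊕1⊕0⊕0⊕1⊕1 = 1
s8 (pos 8,9,10,11,12,13,14,15): 1⊕0⊕0⊕1⊕0⊕0⊕1⊕1 = 0
Syndrome s8…s1 = 0111 → error at position 7.
Flip position 7: 111101110010011 → 111101010010011
Read data bits from positions 3,5,6,7,9,10,11,12,13,14,15: 10100010011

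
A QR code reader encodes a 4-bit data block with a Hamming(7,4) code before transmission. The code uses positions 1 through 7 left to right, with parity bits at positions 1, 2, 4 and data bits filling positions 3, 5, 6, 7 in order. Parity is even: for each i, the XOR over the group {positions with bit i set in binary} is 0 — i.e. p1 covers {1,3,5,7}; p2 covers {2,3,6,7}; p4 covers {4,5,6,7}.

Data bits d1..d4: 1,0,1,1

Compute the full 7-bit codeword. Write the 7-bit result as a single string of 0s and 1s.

Place data at non-parity positions: p1 p2 1 p4 0 1 1
p1 (pos 1,3,5,7): XOR of data positions = 1⊕0⊕1 = 0
p2 (pos 2,3,6,7): XOR of data positions = 1⊕1⊕1 = 1
p4 (pos 4,5,6,7): XOR of data positions = 0⊕1⊕1 = 0
Codeword: 0110011

0110011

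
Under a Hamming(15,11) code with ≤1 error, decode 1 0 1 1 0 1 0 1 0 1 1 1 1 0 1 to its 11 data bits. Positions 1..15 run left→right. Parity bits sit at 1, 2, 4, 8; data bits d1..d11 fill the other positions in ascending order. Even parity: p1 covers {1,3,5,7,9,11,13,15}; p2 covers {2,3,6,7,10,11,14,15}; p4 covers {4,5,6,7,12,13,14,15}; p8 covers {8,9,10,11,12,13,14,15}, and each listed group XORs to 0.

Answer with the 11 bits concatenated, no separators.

s1 (pos 1,3,5,7,9,11,13,15): 1⊕1⊕0⊕0⊕0⊕1⊕1⊕1 = 1
s2 (pos 2,3,6,7,10,11,14,15): 0⊕1⊕1⊕0⊕1⊕1⊕0⊕1 = 1
s4 (pos 4,5,6,7,12,13,14,15): 1⊕0⊕1⊕0⊕1⊕1⊕0⊕1 = 1
s8 (pos 8,9,10,11,12,13,14,15): 1⊕0⊕1⊕1⊕1⊕1⊕0⊕1 = 0
Syndrome s8…s1 = 0111 → error at position 7.
Flip position 7: 101101010111101 → 101101110111101
Read data bits from positions 3,5,6,7,9,10,11,12,13,14,15: 10110111101

10110111101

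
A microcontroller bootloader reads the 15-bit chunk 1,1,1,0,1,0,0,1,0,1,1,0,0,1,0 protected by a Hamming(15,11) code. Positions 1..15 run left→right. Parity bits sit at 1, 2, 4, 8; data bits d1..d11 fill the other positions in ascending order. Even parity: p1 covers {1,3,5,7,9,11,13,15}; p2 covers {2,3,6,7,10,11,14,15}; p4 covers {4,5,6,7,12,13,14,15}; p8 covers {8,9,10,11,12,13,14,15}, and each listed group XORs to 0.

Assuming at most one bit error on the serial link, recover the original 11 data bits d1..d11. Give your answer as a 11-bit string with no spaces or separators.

s1 (pos 1,3,5,7,9,11,13,15): 1⊕1⊕1⊕0⊕0⊕1⊕0⊕0 = 0
s2 (pos 2,3,6,7,10,11,14,15): 1⊕1⊕0⊕0⊕1⊕1⊕1⊕0 = 1
s4 (pos 4,5,6,7,12,13,14,15): 0⊕1⊕0⊕0⊕0⊕0⊕1⊕0 = 0
s8 (pos 8,9,10,11,12,13,14,15): 1⊕0⊕1⊕1⊕0⊕0⊕1⊕0 = 0
Syndrome s8…s1 = 0010 → error at position 2.
Flip position 2: 111010010110010 → 101010010110010
Read data bits from positions 3,5,6,7,9,10,11,12,13,14,15: 11000110010

11000110010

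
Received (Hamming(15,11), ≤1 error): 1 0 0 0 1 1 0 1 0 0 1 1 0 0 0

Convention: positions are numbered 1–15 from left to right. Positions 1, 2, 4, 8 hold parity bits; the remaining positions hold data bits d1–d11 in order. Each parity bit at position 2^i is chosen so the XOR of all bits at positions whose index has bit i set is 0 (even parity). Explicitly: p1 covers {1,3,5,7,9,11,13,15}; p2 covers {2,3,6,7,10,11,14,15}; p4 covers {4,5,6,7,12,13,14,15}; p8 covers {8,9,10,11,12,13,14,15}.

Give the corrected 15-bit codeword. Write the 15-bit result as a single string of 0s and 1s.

s1 (pos 1,3,5,7,9,11,13,15): 1⊕0⊕1⊕0⊕0⊕1⊕0⊕0 = 1
s2 (pos 2,3,6,7,10,11,14,15): 0⊕0⊕1⊕0⊕0⊕1⊕0⊕0 = 0
s4 (pos 4,5,6,7,12,13,14,15): 0⊕1⊕1⊕0⊕1⊕0⊕0⊕0 = 1
s8 (pos 8,9,10,11,12,13,14,15): 1⊕0⊕0⊕1⊕1⊕0⊕0⊕0 = 1
Syndrome s8…s1 = 1101 → error at position 13.
Flip position 13: 100011010011000 → 100011010011100

100011010011100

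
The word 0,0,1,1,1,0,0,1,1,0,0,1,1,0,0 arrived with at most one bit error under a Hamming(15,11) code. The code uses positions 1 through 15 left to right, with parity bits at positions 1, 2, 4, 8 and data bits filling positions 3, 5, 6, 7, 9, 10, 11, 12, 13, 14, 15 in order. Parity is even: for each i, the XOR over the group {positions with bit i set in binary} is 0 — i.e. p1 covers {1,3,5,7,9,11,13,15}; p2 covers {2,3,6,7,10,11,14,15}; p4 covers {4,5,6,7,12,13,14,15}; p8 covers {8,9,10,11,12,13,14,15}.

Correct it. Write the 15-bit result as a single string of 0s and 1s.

s1 (pos 1,3,5,7,9,11,13,15): 0⊕1⊕1⊕0⊕1⊕0⊕1⊕0 = 0
s2 (pos 2,3,6,7,10,11,14,15): 0⊕1⊕0⊕0⊕0⊕0⊕0⊕0 = 1
s4 (pos 4,5,6,7,12,13,14,15): 1⊕1⊕0⊕0⊕1⊕1⊕0⊕0 = 0
s8 (pos 8,9,10,11,12,13,14,15): 1⊕1⊕0⊕0⊕1⊕1⊕0⊕0 = 0
Syndrome s8…s1 = 0010 → error at position 2.
Flip position 2: 001110011001100 → 011110011001100

011110011001100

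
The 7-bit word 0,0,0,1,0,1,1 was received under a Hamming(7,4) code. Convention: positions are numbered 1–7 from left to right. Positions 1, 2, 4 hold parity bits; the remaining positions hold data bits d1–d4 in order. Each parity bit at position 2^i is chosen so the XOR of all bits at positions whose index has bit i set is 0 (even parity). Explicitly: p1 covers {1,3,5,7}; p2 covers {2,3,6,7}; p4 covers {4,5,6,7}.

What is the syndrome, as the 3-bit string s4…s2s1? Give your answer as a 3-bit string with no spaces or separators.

101

s1 (pos 1,3,5,7): 0⊕0⊕0⊕1 = 1
s2 (pos 2,3,6,7): 0⊕0⊕1⊕1 = 0
s4 (pos 4,5,6,7): 1⊕0⊕1⊕1 = 1
Syndrome s4…s1 = 101 → error at position 5.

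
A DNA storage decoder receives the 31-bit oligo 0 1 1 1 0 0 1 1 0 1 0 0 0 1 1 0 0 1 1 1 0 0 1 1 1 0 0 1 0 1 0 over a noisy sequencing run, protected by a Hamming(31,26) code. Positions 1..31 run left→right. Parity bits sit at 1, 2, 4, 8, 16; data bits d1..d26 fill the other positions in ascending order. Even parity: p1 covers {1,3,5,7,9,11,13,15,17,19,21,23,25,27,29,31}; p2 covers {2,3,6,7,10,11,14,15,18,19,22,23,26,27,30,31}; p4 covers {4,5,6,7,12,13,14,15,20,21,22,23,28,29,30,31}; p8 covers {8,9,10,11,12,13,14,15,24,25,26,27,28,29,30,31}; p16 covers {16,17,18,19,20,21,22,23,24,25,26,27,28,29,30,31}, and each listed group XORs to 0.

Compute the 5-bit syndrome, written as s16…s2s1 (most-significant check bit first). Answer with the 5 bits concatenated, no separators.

00000

s1 (pos 1,3,5,7,9,11,13,15,17,19,21,23,25,27,29,31): 0⊕1⊕0⊕1⊕0⊕0⊕0⊕1⊕0⊕1⊕0⊕1⊕1⊕0⊕0⊕0 = 0
s2 (pos 2,3,6,7,10,11,14,15,18,19,22,23,26,27,30,31): 1⊕1⊕0⊕1⊕1⊕0⊕1⊕1⊕1⊕1⊕0⊕1⊕0⊕0⊕1⊕0 = 0
s4 (pos 4,5,6,7,12,13,14,15,20,21,22,23,28,29,30,31): 1⊕0⊕0⊕1⊕0⊕0⊕1⊕1⊕1⊕0⊕0⊕1⊕1⊕0⊕1⊕0 = 0
s8 (pos 8,9,10,11,12,13,14,15,24,25,26,27,28,29,30,31): 1⊕0⊕1⊕0⊕0⊕0⊕1⊕1⊕1⊕1⊕0⊕0⊕1⊕0⊕1⊕0 = 0
s16 (pos 16,17,18,19,20,21,22,23,24,25,26,27,28,29,30,31): 0⊕0⊕1⊕1⊕1⊕0⊕0⊕1⊕1⊕1⊕0⊕0⊕1⊕0⊕1⊕0 = 0
Syndrome s16…s1 = 00000 → no error.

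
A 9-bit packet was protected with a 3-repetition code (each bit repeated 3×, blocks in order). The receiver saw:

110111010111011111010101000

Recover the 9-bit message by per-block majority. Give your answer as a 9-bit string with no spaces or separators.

110111010

Block 1 (110): 2 ones → 1
Block 2 (111): 3 ones → 1
Block 3 (010): 1 one → 0
Block 4 (111): 3 ones → 1
Block 5 (011): 2 ones → 1
Block 6 (111): 3 ones → 1
Block 7 (010): 1 one → 0
Block 8 (101): 2 ones → 1
Block 9 (000): 0 ones → 0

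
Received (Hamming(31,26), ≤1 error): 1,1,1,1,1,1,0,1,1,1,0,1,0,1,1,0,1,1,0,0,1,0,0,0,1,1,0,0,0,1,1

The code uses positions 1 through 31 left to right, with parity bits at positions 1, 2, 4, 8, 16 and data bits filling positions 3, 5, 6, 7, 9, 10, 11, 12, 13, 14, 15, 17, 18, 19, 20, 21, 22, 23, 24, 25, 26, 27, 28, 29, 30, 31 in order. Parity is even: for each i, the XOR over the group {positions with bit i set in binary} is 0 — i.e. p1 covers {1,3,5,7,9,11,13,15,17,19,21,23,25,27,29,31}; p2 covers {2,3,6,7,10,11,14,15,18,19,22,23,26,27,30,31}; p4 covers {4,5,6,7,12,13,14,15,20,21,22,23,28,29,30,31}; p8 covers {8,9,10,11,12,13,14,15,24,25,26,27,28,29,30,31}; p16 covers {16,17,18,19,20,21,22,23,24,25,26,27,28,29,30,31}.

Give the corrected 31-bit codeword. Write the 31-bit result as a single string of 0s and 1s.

1111110111010110110000001100011

s1 (pos 1,3,5,7,9,11,13,15,17,19,21,23,25,27,29,31): 1⊕1⊕1⊕0⊕1⊕0⊕0⊕1⊕1⊕0⊕1⊕0⊕1⊕0⊕0⊕1 = 1
s2 (pos 2,3,6,7,10,11,14,15,18,19,22,23,26,27,30,31): 1⊕1⊕1⊕0⊕1⊕0⊕1⊕1⊕1⊕0⊕0⊕0⊕1⊕0⊕1⊕1 = 0
s4 (pos 4,5,6,7,12,13,14,15,20,21,22,23,28,29,30,31): 1⊕1⊕1⊕0⊕1⊕0⊕1⊕1⊕0⊕1⊕0⊕0⊕0⊕0⊕1⊕1 = 1
s8 (pos 8,9,10,11,12,13,14,15,24,25,26,27,28,29,30,31): 1⊕1⊕1⊕0⊕1⊕0⊕1⊕1⊕0⊕1⊕1⊕0⊕0⊕0⊕1⊕1 = 0
s16 (pos 16,17,18,19,20,21,22,23,24,25,26,27,28,29,30,31): 0⊕1⊕1⊕0⊕0⊕1⊕0⊕0⊕0⊕1⊕1⊕0⊕0⊕0⊕1⊕1 = 1
Syndrome s16…s1 = 10101 → error at position 21.
Flip position 21: 1111110111010110110010001100011 → 1111110111010110110000001100011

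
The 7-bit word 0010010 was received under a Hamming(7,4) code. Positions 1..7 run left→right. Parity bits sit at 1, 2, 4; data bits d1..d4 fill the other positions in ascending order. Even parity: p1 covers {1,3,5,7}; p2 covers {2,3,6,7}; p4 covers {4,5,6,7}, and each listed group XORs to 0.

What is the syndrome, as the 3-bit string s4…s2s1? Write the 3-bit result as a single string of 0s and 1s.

s1 (pos 1,3,5,7): 0⊕1⊕0⊕0 = 1
s2 (pos 2,3,6,7): 0⊕1⊕1⊕0 = 0
s4 (pos 4,5,6,7): 0⊕0⊕1⊕0 = 1
Syndrome s4…s1 = 101 → error at position 5.

101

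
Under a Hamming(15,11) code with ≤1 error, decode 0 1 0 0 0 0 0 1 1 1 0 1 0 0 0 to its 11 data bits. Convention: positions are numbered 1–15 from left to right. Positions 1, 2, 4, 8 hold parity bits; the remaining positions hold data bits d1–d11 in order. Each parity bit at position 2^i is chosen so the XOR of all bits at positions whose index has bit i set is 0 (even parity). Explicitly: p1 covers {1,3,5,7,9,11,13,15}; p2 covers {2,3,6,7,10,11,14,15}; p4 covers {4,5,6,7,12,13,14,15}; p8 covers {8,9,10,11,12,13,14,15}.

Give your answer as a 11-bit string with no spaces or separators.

01001101000

s1 (pos 1,3,5,7,9,11,13,15): 0⊕0⊕0⊕0⊕1⊕0⊕0⊕0 = 1
s2 (pos 2,3,6,7,10,11,14,15): 1⊕0⊕0⊕0⊕1⊕0⊕0⊕0 = 0
s4 (pos 4,5,6,7,12,13,14,15): 0⊕0⊕0⊕0⊕1⊕0⊕0⊕0 = 1
s8 (pos 8,9,10,11,12,13,14,15): 1⊕1⊕1⊕0⊕1⊕0⊕0⊕0 = 0
Syndrome s8…s1 = 0101 → error at position 5.
Flip position 5: 010000011101000 → 010010011101000
Read data bits from positions 3,5,6,7,9,10,11,12,13,14,15: 01001101000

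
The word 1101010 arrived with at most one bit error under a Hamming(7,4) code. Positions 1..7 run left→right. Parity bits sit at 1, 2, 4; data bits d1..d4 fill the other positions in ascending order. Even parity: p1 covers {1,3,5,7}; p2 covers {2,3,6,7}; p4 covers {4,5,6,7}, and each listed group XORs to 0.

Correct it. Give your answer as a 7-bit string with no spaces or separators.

s1 (pos 1,3,5,7): 1⊕0⊕0⊕0 = 1
s2 (pos 2,3,6,7): 1⊕0⊕1⊕0 = 0
s4 (pos 4,5,6,7): 1⊕0⊕1⊕0 = 0
Syndrome s4…s1 = 001 → error at position 1.
Flip position 1: 1101010 → 0101010

0101010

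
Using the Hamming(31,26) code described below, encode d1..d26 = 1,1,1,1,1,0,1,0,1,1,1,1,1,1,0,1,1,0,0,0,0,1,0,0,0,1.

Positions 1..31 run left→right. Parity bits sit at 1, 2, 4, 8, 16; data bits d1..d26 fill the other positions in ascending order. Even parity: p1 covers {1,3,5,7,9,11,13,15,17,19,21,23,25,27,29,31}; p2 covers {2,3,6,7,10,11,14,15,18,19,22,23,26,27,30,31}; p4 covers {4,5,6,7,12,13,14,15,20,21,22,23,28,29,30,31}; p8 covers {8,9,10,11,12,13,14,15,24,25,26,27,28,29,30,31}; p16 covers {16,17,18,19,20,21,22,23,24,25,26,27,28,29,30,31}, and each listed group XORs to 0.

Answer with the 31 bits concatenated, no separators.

Place data at non-parity positions: p1 p2 1 p4 1 1 1 p8 1 0 1 0 1 1 1 p16 1 1 1 0 1 1 0 0 0 0 1 0 0 0 1
p1 (pos 1,3,5,7,9,11,13,15,17,19,21,23,25,27,29,31): XOR of data positions = 1⊕1⊕1⊕1⊕1⊕1⊕1⊕1⊕1⊕1⊕0⊕0⊕1⊕0⊕1 = 0
p2 (pos 2,3,6,7,10,11,14,15,18,19,22,23,26,27,30,31): XOR of data positions = 1⊕1⊕1⊕0⊕1⊕1⊕1⊕1⊕1⊕1⊕0⊕0⊕1⊕0⊕1 = 1
p4 (pos 4,5,6,7,12,13,14,15,20,21,22,23,28,29,30,31): XOR of data positions = 1⊕1⊕1⊕0⊕1⊕1⊕1⊕0⊕1⊕1⊕0⊕0⊕0⊕0⊕1 = 1
p8 (pos 8,9,10,11,12,13,14,15,24,25,26,27,28,29,30,31): XOR of data positions = 1⊕0⊕1⊕0⊕1⊕1⊕1⊕0⊕0⊕0⊕1⊕0⊕0⊕0⊕1 = 1
p16 (pos 16,17,18,19,20,21,22,23,24,25,26,27,28,29,30,31): XOR of data positions = 1⊕1⊕1⊕0⊕1⊕1⊕0⊕0⊕0⊕0⊕1⊕0⊕0⊕0⊕1 = 1
Codeword: 0111111110101111111011000010001

0111111110101111111011000010001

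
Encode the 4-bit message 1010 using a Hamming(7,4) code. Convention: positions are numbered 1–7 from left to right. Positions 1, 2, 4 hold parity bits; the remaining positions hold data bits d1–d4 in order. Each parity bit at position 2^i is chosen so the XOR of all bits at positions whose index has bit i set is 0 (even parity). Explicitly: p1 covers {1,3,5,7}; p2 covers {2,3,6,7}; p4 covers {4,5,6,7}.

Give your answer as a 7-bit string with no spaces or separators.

1011010

Place data at non-parity positions: p1 p2 1 p4 0 1 0
p1 (pos 1,3,5,7): XOR of data positions = 1⊕0⊕0 = 1
p2 (pos 2,3,6,7): XOR of data positions = 1⊕1⊕0 = 0
p4 (pos 4,5,6,7): XOR of data positions = 0⊕1⊕0 = 1
Codeword: 1011010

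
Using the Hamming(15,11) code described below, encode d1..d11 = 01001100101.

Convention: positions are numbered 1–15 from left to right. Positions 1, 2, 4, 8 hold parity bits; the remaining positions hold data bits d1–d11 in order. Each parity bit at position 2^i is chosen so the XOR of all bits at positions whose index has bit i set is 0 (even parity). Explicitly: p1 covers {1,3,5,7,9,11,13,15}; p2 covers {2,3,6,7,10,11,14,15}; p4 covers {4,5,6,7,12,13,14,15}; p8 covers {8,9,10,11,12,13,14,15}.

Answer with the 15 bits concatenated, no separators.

Place data at non-parity positions: p1 p2 0 p4 1 0 0 p8 1 1 0 0 1 0 1
p1 (pos 1,3,5,7,9,11,13,15): XOR of data positions = 0⊕1⊕0⊕1⊕0⊕1⊕1 = 0
p2 (pos 2,3,6,7,10,11,14,15): XOR of data positions = 0⊕0⊕0⊕1⊕0⊕0⊕1 = 0
p4 (pos 4,5,6,7,12,13,14,15): XOR of data positions = 1⊕0⊕0⊕0⊕1⊕0⊕1 = 1
p8 (pos 8,9,10,11,12,13,14,15): XOR of data positions = 1⊕1⊕0⊕0⊕1⊕0⊕1 = 0
Codeword: 000110001100101

000110001100101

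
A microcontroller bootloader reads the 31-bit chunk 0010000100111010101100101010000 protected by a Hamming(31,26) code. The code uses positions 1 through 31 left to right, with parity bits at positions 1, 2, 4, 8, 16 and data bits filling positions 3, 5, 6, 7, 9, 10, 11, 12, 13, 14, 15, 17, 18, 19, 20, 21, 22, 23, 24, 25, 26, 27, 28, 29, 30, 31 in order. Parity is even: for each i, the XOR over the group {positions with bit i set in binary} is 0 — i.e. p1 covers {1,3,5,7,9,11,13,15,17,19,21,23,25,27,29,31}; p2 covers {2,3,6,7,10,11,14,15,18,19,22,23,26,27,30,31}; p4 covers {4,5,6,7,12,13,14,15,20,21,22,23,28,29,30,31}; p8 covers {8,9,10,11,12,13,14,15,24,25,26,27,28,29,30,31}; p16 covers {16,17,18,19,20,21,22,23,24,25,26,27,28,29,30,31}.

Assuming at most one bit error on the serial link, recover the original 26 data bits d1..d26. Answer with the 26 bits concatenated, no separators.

s1 (pos 1,3,5,7,9,11,13,15,17,19,21,23,25,27,29,31): 0⊕1⊕0⊕0⊕0⊕1⊕1⊕1⊕1⊕1⊕0⊕1⊕1⊕1⊕0⊕0 = 1
s2 (pos 2,3,6,7,10,11,14,15,18,19,22,23,26,27,30,31): 0⊕1⊕0⊕0⊕0⊕1⊕0⊕1⊕0⊕1⊕0⊕1⊕0⊕1⊕0⊕0 = 0
s4 (pos 4,5,6,7,12,13,14,15,20,21,22,23,28,29,30,31): 0⊕0⊕0⊕0⊕1⊕1⊕0⊕1⊕1⊕0⊕0⊕1⊕0⊕0⊕0⊕0 = 1
s8 (pos 8,9,10,11,12,13,14,15,24,25,26,27,28,29,30,31): 1⊕0⊕0⊕1⊕1⊕1⊕0⊕1⊕0⊕1⊕0⊕1⊕0⊕0⊕0⊕0 = 1
s16 (pos 16,17,18,19,20,21,22,23,24,25,26,27,28,29,30,31): 0⊕1⊕0⊕1⊕1⊕0⊕0⊕1⊕0⊕1⊕0⊕1⊕0⊕0⊕0⊕0 = 0
Syndrome s16…s1 = 01101 → error at position 13.
Flip position 13: 0010000100111010101100101010000 → 0010000100110010101100101010000
Read data bits from positions 3,5,6,7,9,10,11,12,13,14,15,17,18,19,20,21,22,23,24,25,26,27,28,29,30,31: 10000011001101100101010000

10000011001101100101010000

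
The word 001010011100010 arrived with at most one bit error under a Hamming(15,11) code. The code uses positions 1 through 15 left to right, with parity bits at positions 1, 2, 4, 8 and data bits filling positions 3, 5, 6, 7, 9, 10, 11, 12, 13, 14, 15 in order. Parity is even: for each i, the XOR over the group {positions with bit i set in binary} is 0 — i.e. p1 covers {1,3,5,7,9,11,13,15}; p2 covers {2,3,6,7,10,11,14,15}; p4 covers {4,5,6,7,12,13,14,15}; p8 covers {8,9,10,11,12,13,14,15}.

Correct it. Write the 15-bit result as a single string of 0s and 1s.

000010011100010

s1 (pos 1,3,5,7,9,11,13,15): 0⊕1⊕1⊕0⊕1⊕0⊕0⊕0 = 1
s2 (pos 2,3,6,7,10,11,14,15): 0⊕1⊕0⊕0⊕1⊕0⊕1⊕0 = 1
s4 (pos 4,5,6,7,12,13,14,15): 0⊕1⊕0⊕0⊕0⊕0⊕1⊕0 = 0
s8 (pos 8,9,10,11,12,13,14,15): 1⊕1⊕1⊕0⊕0⊕0⊕1⊕0 = 0
Syndrome s8…s1 = 0011 → error at position 3.
Flip position 3: 001010011100010 → 000010011100010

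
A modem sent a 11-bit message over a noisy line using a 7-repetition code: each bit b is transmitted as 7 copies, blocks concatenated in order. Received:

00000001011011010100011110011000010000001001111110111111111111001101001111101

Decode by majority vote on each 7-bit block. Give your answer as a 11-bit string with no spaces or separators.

01010011101

Block 1 (0000000): 0 ones → 0
Block 2 (1011011): 5 ones → 1
Block 3 (0101000): 2 ones → 0
Block 4 (1111001): 5 ones → 1
Block 5 (1000010): 2 ones → 0
Block 6 (0000010): 1 one → 0
Block 7 (0111111): 6 ones → 1
Block 8 (0111111): 6 ones → 1
Block 9 (1111110): 6 ones → 1
Block 10 (0110100): 3 ones → 0
Block 11 (1111101): 6 ones → 1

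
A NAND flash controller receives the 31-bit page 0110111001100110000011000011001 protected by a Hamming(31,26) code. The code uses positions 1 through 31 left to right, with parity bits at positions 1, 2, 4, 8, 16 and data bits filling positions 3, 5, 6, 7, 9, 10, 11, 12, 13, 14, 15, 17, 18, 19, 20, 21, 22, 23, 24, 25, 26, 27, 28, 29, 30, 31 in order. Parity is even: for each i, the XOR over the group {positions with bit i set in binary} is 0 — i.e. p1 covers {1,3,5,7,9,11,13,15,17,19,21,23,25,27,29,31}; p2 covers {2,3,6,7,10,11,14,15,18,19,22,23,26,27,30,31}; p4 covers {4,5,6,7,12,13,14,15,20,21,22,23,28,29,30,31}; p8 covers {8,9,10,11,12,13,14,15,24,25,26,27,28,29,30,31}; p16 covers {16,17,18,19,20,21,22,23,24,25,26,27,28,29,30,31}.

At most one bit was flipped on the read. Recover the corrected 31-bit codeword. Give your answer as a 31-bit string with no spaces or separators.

0110111001100110000011000011011

s1 (pos 1,3,5,7,9,11,13,15,17,19,21,23,25,27,29,31): 0⊕1⊕1⊕1⊕0⊕1⊕0⊕1⊕0⊕0⊕1⊕0⊕0⊕1⊕0⊕1 = 0
s2 (pos 2,3,6,7,10,11,14,15,18,19,22,23,26,27,30,31): 1⊕1⊕1⊕1⊕1⊕1⊕1⊕1⊕0⊕0⊕1⊕0⊕0⊕1⊕0⊕1 = 1
s4 (pos 4,5,6,7,12,13,14,15,20,21,22,23,28,29,30,31): 0⊕1⊕1⊕1⊕0⊕0⊕1⊕1⊕0⊕1⊕1⊕0⊕1⊕0⊕0⊕1 = 1
s8 (pos 8,9,10,11,12,13,14,15,24,25,26,27,28,29,30,31): 0⊕0⊕1⊕1⊕0⊕0⊕1⊕1⊕0⊕0⊕0⊕1⊕1⊕0⊕0⊕1 = 1
s16 (pos 16,17,18,19,20,21,22,23,24,25,26,27,28,29,30,31): 0⊕0⊕0⊕0⊕0⊕1⊕1⊕0⊕0⊕0⊕0⊕1⊕1⊕0⊕0⊕1 = 1
Syndrome s16…s1 = 11110 → error at position 30.
Flip position 30: 0110111001100110000011000011001 → 0110111001100110000011000011011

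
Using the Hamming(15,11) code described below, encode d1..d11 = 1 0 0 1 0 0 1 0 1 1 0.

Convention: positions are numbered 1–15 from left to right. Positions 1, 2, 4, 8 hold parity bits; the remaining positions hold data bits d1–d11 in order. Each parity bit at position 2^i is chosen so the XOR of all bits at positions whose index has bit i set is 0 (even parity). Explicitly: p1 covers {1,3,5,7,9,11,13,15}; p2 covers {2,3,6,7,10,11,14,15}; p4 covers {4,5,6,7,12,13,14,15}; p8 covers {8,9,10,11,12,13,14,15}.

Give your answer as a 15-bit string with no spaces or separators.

Place data at non-parity positions: p1 p2 1 p4 0 0 1 p8 0 0 1 0 1 1 0
p1 (pos 1,3,5,7,9,11,13,15): XOR of data positions = 1⊕0⊕1⊕0⊕1⊕1⊕0 = 0
p2 (pos 2,3,6,7,10,11,14,15): XOR of data positions = 1⊕0⊕1⊕0⊕1⊕1⊕0 = 0
p4 (pos 4,5,6,7,12,13,14,15): XOR of data positions = 0⊕0⊕1⊕0⊕1⊕1⊕0 = 1
p8 (pos 8,9,10,11,12,13,14,15): XOR of data positions = 0⊕0⊕1⊕0⊕1⊕1⊕0 = 1
Codeword: 001100110010110

001100110010110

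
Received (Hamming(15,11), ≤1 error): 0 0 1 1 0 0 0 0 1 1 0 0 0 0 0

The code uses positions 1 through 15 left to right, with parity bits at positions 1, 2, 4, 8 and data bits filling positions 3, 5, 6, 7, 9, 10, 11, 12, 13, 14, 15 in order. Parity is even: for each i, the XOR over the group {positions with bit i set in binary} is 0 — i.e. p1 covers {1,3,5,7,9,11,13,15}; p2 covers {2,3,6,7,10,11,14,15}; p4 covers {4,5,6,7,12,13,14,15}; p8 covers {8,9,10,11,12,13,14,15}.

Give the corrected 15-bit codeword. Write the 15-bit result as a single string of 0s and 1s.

001000001100000

s1 (pos 1,3,5,7,9,11,13,15): 0⊕1⊕0⊕0⊕1⊕0⊕0⊕0 = 0
s2 (pos 2,3,6,7,10,11,14,15): 0⊕1⊕0⊕0⊕1⊕0⊕0⊕0 = 0
s4 (pos 4,5,6,7,12,13,14,15): 1⊕0⊕0⊕0⊕0⊕0⊕0⊕0 = 1
s8 (pos 8,9,10,11,12,13,14,15): 0⊕1⊕1⊕0⊕0⊕0⊕0⊕0 = 0
Syndrome s8…s1 = 0100 → error at position 4.
Flip position 4: 001100001100000 → 001000001100000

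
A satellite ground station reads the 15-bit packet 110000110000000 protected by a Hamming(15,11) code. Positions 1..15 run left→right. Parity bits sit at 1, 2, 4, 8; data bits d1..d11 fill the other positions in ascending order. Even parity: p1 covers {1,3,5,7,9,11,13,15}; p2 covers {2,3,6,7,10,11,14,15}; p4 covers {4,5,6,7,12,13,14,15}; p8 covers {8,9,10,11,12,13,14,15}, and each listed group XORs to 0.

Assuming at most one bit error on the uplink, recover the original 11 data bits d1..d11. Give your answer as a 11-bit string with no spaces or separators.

s1 (pos 1,3,5,7,9,11,13,15): 1⊕0⊕0⊕1⊕0⊕0⊕0⊕0 = 0
s2 (pos 2,3,6,7,10,11,14,15): 1⊕0⊕0⊕1⊕0⊕0⊕0⊕0 = 0
s4 (pos 4,5,6,7,12,13,14,15): 0⊕0⊕0⊕1⊕0⊕0⊕0⊕0 = 1
s8 (pos 8,9,10,11,12,13,14,15): 1⊕0⊕0⊕0⊕0⊕0⊕0⊕0 = 1
Syndrome s8…s1 = 1100 → error at position 12.
Flip position 12: 110000110000000 → 110000110001000
Read data bits from positions 3,5,6,7,9,10,11,12,13,14,15: 00010001000

00010001000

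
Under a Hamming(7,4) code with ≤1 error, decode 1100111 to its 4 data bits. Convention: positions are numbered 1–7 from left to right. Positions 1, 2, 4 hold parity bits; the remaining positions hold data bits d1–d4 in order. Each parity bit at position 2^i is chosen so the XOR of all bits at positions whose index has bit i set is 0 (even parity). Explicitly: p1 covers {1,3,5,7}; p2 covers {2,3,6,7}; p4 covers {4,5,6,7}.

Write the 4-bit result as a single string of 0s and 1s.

0110

s1 (pos 1,3,5,7): 1⊕0⊕1⊕1 = 1
s2 (pos 2,3,6,7): 1⊕0⊕1⊕1 = 1
s4 (pos 4,5,6,7): 0⊕1⊕1⊕1 = 1
Syndrome s4…s1 = 111 → error at position 7.
Flip position 7: 1100111 → 1100110
Read data bits from positions 3,5,6,7: 0110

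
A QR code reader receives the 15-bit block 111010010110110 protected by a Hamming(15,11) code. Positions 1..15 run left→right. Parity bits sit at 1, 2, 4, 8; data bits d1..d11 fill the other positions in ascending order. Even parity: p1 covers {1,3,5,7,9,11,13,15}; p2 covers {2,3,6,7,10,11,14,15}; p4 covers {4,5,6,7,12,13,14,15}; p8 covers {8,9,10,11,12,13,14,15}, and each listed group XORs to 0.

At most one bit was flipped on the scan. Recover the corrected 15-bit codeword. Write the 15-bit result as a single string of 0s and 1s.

111010010110111

s1 (pos 1,3,5,7,9,11,13,15): 1⊕1⊕1⊕0⊕0⊕1⊕1⊕0 = 1
s2 (pos 2,3,6,7,10,11,14,15): 1⊕1⊕0⊕0⊕1⊕1⊕1⊕0 = 1
s4 (pos 4,5,6,7,12,13,14,15): 0⊕1⊕0⊕0⊕0⊕1⊕1⊕0 = 1
s8 (pos 8,9,10,11,12,13,14,15): 1⊕0⊕1⊕1⊕0⊕1⊕1⊕0 = 1
Syndrome s8…s1 = 1111 → error at position 15.
Flip position 15: 111010010110110 → 111010010110111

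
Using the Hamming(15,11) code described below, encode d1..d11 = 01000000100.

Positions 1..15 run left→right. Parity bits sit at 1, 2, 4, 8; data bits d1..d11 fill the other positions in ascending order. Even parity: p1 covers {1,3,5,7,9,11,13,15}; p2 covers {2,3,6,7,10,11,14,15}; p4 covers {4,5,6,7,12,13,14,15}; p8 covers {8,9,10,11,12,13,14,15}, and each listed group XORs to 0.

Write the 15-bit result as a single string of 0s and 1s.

Place data at non-parity positions: p1 p2 0 p4 1 0 0 p8 0 0 0 0 1 0 0
p1 (pos 1,3,5,7,9,11,13,15): XOR of data positions = 0⊕1⊕0⊕0⊕0⊕1⊕0 = 0
p2 (pos 2,3,6,7,10,11,14,15): XOR of data positions = 0⊕0⊕0⊕0⊕0⊕0⊕0 = 0
p4 (pos 4,5,6,7,12,13,14,15): XOR of data positions = 1⊕0⊕0⊕0⊕1⊕0⊕0 = 0
p8 (pos 8,9,10,11,12,13,14,15): XOR of data positions = 0⊕0⊕0⊕0⊕1⊕0⊕0 = 1
Codeword: 000010010000100

000010010000100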